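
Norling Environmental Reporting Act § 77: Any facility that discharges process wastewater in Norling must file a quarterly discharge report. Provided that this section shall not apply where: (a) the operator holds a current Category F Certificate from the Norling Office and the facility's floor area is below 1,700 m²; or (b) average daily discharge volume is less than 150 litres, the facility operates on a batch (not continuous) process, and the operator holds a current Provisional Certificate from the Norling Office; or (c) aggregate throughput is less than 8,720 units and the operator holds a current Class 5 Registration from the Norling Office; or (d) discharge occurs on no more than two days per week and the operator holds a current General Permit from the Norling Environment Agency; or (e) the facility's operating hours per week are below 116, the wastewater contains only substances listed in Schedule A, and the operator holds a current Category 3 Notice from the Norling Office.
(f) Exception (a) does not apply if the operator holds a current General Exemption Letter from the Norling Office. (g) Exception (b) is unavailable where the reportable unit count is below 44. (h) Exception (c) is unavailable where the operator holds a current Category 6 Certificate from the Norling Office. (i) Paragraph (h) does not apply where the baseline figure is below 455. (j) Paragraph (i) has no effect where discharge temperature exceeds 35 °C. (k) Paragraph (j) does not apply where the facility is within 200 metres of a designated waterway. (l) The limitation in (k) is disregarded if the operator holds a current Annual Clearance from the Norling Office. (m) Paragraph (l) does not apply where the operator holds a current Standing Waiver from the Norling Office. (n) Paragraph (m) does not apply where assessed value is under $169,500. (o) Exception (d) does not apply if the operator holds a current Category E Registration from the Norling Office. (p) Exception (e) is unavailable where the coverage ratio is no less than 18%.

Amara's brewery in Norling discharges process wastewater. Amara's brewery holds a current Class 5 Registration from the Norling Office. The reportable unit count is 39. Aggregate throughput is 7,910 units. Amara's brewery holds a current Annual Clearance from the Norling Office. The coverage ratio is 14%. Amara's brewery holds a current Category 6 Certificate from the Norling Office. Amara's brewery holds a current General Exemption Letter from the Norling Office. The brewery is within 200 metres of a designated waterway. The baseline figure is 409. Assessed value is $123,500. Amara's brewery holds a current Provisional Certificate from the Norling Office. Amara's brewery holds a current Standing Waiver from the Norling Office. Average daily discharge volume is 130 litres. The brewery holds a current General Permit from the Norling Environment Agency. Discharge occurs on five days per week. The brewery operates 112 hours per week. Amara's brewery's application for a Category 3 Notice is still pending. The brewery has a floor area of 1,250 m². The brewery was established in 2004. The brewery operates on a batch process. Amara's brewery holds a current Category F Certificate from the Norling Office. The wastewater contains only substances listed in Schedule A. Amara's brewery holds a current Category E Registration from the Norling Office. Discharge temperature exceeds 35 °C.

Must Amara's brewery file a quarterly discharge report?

All of (a)'s requirements are met (a current Category F Certificate is held; the facility's floor area is 1,250 m², below the 1,700 m² limit). Turning to paragraph (f): (f) is engaged — a current General Exemption Letter is held. (a) is therefore removed.
Exception (b)'s conditions are all satisfied: average daily discharge volume is 130 litres, less than the 150 litres limit; the facility operates on a batch process; a current Provisional Certificate is held. But applying paragraph (g): (g) operates against (b): the reportable unit count is 39, below the 44 limit. Exception (b) does not apply.
All of (c)'s requirements are met (aggregate throughput is 7,910 units, less than the 8,720 units limit; a current Class 5 Registration is held). Turning to paragraphs (h)–(n): (h) is triggered — a current Category 6 Certificate is held. (i) would limit (h) — the baseline figure is 409, below the 455 limit — but (j) sets (i) aside: (j) is engaged — discharge temperature exceeds 35 °C. (k) is engaged (the brewery is within 200 m of a designated waterway), but is itself disapplied by (l): (l) is engaged — a current Annual Clearance is held. (m) would limit (l) — a current Standing Waiver is held — but (n) sets (m) aside: (n) operates against (m): assessed value is $123,500, under the $169,500 limit. So (c) is unavailable.
Exception (d) fails — discharge occurs on five days per week.
Exception (e) does not apply: there is no Category 3 Notice in force.
No exception applies. The general rule governs.

Yes — Amara's brewery must file a quarterly discharge report.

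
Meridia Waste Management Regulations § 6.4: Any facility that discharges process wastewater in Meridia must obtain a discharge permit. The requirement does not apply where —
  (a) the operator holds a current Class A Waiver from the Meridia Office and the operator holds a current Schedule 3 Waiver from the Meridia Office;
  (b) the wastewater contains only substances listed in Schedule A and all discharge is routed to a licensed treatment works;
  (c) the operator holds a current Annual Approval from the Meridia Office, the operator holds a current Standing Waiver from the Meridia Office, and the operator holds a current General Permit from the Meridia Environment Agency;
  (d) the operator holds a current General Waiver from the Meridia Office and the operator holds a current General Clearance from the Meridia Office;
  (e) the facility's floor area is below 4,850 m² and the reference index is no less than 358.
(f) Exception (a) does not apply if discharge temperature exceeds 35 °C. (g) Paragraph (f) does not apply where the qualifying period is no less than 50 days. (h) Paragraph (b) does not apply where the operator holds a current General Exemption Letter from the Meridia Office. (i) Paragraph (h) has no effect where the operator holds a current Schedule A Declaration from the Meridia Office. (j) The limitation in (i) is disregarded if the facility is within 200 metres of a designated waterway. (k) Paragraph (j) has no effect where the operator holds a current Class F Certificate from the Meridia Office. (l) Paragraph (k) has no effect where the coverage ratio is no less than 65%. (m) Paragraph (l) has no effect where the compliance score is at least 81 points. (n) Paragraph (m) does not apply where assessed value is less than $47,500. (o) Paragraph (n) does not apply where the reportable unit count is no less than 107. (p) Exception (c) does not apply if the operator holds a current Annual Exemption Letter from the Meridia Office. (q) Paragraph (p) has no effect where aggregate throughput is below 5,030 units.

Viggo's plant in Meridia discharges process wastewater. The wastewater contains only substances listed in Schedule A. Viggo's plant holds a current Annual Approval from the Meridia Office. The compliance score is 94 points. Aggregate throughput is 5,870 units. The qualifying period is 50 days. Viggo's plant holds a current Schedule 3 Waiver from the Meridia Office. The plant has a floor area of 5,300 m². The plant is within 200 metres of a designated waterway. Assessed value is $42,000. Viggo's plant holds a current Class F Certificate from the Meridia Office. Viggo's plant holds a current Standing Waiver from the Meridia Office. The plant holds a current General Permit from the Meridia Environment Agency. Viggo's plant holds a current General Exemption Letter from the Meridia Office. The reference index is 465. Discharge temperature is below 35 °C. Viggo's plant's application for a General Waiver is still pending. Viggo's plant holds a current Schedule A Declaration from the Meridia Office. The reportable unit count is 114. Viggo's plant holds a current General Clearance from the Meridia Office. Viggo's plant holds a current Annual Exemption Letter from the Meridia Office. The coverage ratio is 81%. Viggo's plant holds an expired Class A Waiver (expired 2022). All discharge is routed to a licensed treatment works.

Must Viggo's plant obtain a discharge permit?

No — exception (b) applies; Viggo's plant is not required to obtain a discharge permit.

Exception (a) requires that the operator holds a current Class A Waiver from the Meridia Office; but there is no Class A Waiver in force, so (a) is unavailable.
Exception (b) is satisfied on its face — the wastewater is Schedule-A-only; discharge is routed to a licensed treatment works. Considering the limiting provisions: (h) would limit (b) — a current General Exemption Letter is held — but (i) sets (h) aside: (i) operates against (h): a current Schedule A Declaration is held. (j) would limit (i) — the plant is within 200 m of a designated waterway — but (k) sets (j) aside: (k) applies — a current Class F Certificate is held. (l) is triggered (the coverage ratio is 81%, meeting the 65% threshold), but is itself disapplied by (m): (m) operates — the compliance score is 94 points, meeting the 81 points threshold. (n) would limit (m) — assessed value is $42,000, less than the $47,500 limit — but (o) sets (n) aside: (o) operates against (n): the reportable unit count is 114, meeting the 107 threshold. So (b) applies.
Exception (c): a current Annual Approval is held; a current Standing Waiver is held; a current General Permit is held — every condition holds. Turning to paragraphs (p)–(q): (p) applies — a current Annual Exemption Letter is held. (q), which would lift (p), does not operate here — aggregate throughput is 5,870 units, not below 5,030 units. So (c) is unavailable.
Exception (d) requires that the operator holds a current General Waiver from the Meridia Office; but no current General Waiver is held, so (d) is unavailable.
Exception (e) does not apply: the facility's floor area is 5,300 m², not below 4,850 m².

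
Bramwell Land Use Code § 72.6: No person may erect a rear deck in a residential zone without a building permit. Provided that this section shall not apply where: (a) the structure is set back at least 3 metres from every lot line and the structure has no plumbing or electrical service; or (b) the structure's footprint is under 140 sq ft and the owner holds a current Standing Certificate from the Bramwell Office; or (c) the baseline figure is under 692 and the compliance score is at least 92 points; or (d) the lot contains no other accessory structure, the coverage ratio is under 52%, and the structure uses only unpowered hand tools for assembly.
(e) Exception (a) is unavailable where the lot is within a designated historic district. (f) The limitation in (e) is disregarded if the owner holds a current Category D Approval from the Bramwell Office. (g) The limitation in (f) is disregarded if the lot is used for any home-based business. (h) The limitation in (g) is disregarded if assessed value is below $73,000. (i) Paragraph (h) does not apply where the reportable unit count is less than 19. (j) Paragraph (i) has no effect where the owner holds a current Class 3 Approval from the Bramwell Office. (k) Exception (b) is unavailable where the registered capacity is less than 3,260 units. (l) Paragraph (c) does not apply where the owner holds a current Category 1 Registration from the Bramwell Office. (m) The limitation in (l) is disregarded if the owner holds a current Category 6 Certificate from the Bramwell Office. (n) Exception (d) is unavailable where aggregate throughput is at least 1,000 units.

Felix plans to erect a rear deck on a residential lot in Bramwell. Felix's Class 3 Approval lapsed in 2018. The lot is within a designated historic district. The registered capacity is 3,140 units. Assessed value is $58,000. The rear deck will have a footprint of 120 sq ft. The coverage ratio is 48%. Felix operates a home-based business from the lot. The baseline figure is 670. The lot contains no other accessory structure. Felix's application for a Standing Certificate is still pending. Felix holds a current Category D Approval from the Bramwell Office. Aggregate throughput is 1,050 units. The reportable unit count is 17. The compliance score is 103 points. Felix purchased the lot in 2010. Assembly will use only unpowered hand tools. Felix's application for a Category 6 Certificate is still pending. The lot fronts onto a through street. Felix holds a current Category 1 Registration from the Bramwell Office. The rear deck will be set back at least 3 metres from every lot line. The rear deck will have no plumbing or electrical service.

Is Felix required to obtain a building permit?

Yes — Felix must obtain a building permit.

Exception (a): the setback is at least 3 m on every side; there is no plumbing or electrical service — every condition holds. But: (e) applies — the lot is in a historic district. (f) would limit (e) — a current Category D Approval is held — but (g) sets (f) aside: (g) operates — a home-based business operates on the lot. (h) operates (assessed value is $58,000, below the $73,000 limit), but is itself disapplied by (i): (i) operates against (h): the reportable unit count is 17, less than the 19 limit. (j) is inapplicable (no current Class 3 Approval is held), so (i) stands. Exception (a) does not apply.
Exception (b) requires that the owner holds a current Standing Certificate from the Bramwell Office; but no current Standing Certificate is held, so (b) is unavailable.
Exception (c): the baseline figure is 670, under the 692 limit; the compliance score is 103 points, meeting the 92 points threshold — every condition holds. However, paragraphs (l)–(m) must be considered: (l) is engaged — a current Category 1 Registration is held. (m) is inapplicable (the Category 6 Certificate is not current), so (l) stands. Exception (c) does not apply.
Exception (d) is satisfied on its face — the lot has no other accessory structure; the coverage ratio is 48%, under the 52% limit; assembly uses only hand tools. But: (n) applies — aggregate throughput is 1,050 units, meeting the 1,000 units threshold. Exception (d) does not apply.
No exception applies. The general rule governs.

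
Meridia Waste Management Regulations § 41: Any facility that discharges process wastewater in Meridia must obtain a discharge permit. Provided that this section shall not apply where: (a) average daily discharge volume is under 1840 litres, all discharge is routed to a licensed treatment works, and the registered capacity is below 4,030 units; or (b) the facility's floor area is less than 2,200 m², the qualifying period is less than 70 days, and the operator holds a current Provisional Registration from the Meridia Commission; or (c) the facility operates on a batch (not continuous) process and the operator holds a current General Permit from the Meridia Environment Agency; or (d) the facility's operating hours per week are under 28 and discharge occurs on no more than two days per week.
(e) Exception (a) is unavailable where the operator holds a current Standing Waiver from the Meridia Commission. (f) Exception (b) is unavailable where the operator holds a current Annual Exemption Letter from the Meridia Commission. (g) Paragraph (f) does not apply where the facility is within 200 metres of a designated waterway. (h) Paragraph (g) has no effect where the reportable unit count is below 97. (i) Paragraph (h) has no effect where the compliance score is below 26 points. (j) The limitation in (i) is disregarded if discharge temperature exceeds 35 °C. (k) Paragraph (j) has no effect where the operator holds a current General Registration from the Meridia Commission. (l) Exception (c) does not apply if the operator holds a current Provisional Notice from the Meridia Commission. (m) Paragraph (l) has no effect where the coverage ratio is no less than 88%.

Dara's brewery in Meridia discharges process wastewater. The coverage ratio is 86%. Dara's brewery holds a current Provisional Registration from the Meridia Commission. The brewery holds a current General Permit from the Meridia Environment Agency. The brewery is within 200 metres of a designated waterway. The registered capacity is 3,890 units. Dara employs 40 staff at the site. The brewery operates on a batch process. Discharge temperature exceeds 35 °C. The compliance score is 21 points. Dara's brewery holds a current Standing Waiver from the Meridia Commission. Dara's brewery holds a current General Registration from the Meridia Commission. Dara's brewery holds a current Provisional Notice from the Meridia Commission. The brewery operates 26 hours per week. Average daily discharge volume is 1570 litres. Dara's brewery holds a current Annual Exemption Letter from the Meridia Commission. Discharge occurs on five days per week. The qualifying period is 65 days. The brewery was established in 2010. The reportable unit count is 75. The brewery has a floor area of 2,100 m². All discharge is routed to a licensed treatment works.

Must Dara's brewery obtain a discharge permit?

No — exception (b) applies; Dara's brewery is not required to obtain a discharge permit.

Exception (a) is satisfied on its face — average daily discharge volume is 1570 litres, under the 1840 litres limit; discharge is routed to a licensed treatment works; the registered capacity is 3,890 units, below the 4,030 units limit. But: (e) operates against (a): a current Standing Waiver is held. So (a) is unavailable.
All of (b)'s requirements are met (the facility's floor area is 2,100 m², less than the 2,200 m² limit; the qualifying period is 65 days, less than the 70 days limit; a current Provisional Registration is held). Under paragraphs (f)–(k): (f) operates (a current Annual Exemption Letter is held), but is set aside by (g): (g) operates against (f): the brewery is within 200 m of a designated waterway. (h) would limit (g) — the reportable unit count is 75, below the 97 limit — but (i) sets (h) aside: (i) operates against (h): the compliance score is 21 points, below the 26 points limit. (j) operates (discharge temperature exceeds 35 °C), but is itself disapplied by (k): (k) operates against (j): a current General Registration is held. Exception (b) stands.
All of (c)'s requirements are met (the facility operates on a batch process; a current General Permit is held). But applying paragraphs (l)–(m): (l) is triggered — a current Provisional Notice is held. (m) is not engaged (the coverage ratio is 86%, short of 88%), so (l) stands. So (c) is unavailable.
Exception (d) does not apply: discharge occurs on five days per week.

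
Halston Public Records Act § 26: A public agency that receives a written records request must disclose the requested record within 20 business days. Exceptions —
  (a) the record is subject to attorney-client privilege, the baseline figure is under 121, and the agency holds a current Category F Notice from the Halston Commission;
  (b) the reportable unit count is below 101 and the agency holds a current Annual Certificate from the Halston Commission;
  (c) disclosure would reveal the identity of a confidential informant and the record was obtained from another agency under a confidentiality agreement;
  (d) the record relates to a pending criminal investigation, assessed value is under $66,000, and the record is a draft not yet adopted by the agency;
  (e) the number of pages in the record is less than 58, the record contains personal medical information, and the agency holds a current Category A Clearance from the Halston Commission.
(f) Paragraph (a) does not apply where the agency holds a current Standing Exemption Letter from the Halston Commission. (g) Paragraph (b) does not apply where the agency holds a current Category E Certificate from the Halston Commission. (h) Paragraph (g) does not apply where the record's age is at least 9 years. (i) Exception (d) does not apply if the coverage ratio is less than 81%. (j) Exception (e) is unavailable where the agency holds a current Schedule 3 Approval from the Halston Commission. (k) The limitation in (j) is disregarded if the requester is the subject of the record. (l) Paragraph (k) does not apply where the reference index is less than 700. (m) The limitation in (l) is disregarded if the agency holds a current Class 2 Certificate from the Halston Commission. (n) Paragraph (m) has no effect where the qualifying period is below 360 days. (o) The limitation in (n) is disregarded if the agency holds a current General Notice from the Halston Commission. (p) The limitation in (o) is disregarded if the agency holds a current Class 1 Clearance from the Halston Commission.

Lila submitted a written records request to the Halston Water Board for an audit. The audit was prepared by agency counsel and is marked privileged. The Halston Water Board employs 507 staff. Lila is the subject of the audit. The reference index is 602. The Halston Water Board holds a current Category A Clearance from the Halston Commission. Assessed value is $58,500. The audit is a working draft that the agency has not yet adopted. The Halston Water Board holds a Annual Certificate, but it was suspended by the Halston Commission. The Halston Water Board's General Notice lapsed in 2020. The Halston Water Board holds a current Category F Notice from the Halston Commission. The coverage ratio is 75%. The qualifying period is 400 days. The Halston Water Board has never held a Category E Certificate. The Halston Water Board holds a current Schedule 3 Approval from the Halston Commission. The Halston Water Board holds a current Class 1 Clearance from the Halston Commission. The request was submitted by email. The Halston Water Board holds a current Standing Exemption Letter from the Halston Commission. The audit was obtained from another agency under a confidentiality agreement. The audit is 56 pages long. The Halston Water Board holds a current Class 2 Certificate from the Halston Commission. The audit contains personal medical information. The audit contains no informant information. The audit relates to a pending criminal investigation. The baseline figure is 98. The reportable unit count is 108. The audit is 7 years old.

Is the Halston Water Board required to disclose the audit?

No — exception (e) applies; the Halston Water Board is not required to disclose the audit.

All of (a)'s requirements are met (the audit is privileged; the baseline figure is 98, under the 121 limit; a current Category F Notice is held). However, paragraph (f) must be considered: (f) operates against (a): a current Standing Exemption Letter is held. (a) is therefore removed.
Exception (b) requires that the reportable unit count is below 101; but the reportable unit count is 108, not below 101, so (b) is unavailable.
Exception (c) requires that disclosure would reveal the identity of a confidential informant; but the audit contains no informant information, so (c) is unavailable.
Exception (d)'s conditions are all satisfied: the audit relates to a pending investigation; assessed value is $58,500, under the $66,000 limit; the audit is an unadopted draft. Turning to paragraph (i): (i) is triggered — the coverage ratio is 75%, less than the 81% limit. (d) is therefore removed.
Exception (e) is satisfied on its face — the number of pages in the record is 56, less than the 58 limit; the audit contains personal medical information; a current Category A Clearance is held. Applying paragraphs (j)–(p): (j) would limit (e) — a current Schedule 3 Approval is held — but (k) sets (j) aside: (k) operates — Lila is the subject of the audit. (l) is engaged (the reference index is 602, less than the 700 limit), but yields to (m): (m) operates against (l): a current Class 2 Certificate is held. (n), which would lift (m), is not triggered — the qualifying period is 400 days, not below 360 days. Exception (e) stands.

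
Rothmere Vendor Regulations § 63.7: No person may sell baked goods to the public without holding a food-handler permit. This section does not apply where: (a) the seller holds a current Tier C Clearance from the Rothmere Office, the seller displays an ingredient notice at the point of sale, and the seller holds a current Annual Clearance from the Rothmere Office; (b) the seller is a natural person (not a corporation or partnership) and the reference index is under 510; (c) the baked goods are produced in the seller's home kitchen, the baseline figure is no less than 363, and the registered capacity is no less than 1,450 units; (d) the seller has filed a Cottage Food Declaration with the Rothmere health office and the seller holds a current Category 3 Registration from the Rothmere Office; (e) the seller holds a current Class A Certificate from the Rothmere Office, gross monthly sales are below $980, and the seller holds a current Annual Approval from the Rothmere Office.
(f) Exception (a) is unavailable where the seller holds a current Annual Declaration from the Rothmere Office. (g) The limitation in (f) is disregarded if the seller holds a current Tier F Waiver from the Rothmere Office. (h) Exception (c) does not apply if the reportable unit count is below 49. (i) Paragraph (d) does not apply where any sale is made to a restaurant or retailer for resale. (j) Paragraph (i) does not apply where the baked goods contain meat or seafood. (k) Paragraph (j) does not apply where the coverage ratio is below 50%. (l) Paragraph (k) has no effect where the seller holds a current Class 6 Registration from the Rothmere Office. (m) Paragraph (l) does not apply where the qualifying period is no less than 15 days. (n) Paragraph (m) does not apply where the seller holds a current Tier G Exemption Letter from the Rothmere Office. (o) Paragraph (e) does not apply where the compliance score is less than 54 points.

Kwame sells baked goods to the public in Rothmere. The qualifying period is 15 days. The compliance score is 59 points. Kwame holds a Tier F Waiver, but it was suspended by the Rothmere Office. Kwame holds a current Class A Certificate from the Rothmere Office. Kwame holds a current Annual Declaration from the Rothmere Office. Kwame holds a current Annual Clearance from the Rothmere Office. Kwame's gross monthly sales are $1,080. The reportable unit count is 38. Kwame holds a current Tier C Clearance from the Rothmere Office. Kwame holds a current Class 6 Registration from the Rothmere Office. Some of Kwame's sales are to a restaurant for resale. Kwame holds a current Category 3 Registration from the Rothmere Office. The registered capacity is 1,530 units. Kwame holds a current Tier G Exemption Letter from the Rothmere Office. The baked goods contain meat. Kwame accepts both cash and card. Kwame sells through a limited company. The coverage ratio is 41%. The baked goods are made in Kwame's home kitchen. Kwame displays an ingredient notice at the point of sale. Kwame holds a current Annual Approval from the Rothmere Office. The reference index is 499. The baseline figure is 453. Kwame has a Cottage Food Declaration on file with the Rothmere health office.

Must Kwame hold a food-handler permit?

Exception (a) is satisfied on its face — a current Tier C Clearance is held; an ingredient notice is displayed; a current Annual Clearance is held. However, paragraphs (f)–(g) must be considered: (f) operates against (a): a current Annual Declaration is held. (g) does not operate here (the Tier F Waiver is not current), so (f) stands. (a) is therefore removed.
Exception (b) does not apply: the seller operates through a limited company.
Exception (c)'s conditions are all satisfied: the baked goods are home-kitchen produced; the baseline figure is 453, meeting the 363 threshold; the registered capacity is 1,530 units, meeting the 1,450 units threshold. Turning to paragraph (h): (h) operates against (c): the reportable unit count is 38, below the 49 limit. Exception (c) does not apply.
All of (d)'s requirements are met (a Cottage Food Declaration is on file; a current Category 3 Registration is held). Under paragraphs (i)–(n): (i) would limit (d) — some sales are to a restaurant for resale — but (j) sets (i) aside: (j) operates against (i): the baked goods contain meat. (k) is triggered (the coverage ratio is 41%, below the 50% limit), but is overridden by (l): (l) operates against (k): a current Class 6 Registration is held. (m) is engaged (the qualifying period is 15 days, meeting the 15 days threshold), but is overridden by (n): (n) operates — a current Tier G Exemption Letter is held. (d) remains available.
Exception (e) fails — gross monthly sales are $1,080, not below $980.

No — exception (d) applies; Kwame is not required to hold a food-handler permit.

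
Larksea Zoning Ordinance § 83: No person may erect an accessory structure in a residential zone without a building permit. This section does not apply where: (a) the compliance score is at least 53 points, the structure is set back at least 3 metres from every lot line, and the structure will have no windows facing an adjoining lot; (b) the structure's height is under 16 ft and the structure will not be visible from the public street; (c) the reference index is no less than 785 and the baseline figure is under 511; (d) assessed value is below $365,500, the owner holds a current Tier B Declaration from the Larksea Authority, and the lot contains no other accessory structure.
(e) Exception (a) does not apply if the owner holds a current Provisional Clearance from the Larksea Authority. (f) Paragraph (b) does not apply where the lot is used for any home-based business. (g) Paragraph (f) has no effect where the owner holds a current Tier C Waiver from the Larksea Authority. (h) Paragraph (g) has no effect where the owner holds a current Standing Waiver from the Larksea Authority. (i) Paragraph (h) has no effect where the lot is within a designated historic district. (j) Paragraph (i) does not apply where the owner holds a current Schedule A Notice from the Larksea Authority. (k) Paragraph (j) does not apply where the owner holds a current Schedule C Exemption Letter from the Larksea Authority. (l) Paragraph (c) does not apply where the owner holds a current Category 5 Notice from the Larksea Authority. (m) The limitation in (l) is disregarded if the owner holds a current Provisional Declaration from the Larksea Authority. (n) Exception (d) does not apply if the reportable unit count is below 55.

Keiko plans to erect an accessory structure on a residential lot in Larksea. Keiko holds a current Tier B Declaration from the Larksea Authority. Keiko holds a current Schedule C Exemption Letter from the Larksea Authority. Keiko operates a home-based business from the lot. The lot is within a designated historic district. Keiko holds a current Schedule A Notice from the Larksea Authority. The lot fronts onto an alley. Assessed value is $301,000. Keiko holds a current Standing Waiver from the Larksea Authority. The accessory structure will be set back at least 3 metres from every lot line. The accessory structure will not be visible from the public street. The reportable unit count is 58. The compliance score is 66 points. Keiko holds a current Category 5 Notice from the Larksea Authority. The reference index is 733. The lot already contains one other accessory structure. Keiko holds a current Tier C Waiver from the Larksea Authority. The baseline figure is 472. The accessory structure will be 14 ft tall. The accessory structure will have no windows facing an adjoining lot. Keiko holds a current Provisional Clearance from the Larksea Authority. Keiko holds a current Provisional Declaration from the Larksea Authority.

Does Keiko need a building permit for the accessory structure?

Exception (a): the compliance score is 66 points, meeting the 53 points threshold; the setback is at least 3 m on every side; no windows face an adjoining lot — every condition holds. But applying paragraph (e): (e) operates against (a): a current Provisional Clearance is held. (a) is therefore removed.
Exception (b): the structure's height is 14 ft, under the 16 ft limit; the structure will not be visible from the street — every condition holds. Considering the limiting provisions: (f) would limit (b) — a home-based business operates on the lot — but (g) sets (f) aside: (g) operates — a current Tier C Waiver is held. (h) would limit (g) — a current Standing Waiver is held — but (i) sets (h) aside: (i) operates against (h): the lot is in a historic district. (j) is triggered (a current Schedule A Notice is held), but is overridden by (k): (k) operates against (j): a current Schedule C Exemption Letter is held. Exception (b) stands.
Exception (c) requires that the reference index is no less than 785; but the reference index is 733, short of 785, so (c) is unavailable.
Exception (d) requires that the lot contains no other accessory structure; but the lot already has another accessory structure, so (d) is unavailable.

No — exception (b) applies; Keiko does not need a building permit.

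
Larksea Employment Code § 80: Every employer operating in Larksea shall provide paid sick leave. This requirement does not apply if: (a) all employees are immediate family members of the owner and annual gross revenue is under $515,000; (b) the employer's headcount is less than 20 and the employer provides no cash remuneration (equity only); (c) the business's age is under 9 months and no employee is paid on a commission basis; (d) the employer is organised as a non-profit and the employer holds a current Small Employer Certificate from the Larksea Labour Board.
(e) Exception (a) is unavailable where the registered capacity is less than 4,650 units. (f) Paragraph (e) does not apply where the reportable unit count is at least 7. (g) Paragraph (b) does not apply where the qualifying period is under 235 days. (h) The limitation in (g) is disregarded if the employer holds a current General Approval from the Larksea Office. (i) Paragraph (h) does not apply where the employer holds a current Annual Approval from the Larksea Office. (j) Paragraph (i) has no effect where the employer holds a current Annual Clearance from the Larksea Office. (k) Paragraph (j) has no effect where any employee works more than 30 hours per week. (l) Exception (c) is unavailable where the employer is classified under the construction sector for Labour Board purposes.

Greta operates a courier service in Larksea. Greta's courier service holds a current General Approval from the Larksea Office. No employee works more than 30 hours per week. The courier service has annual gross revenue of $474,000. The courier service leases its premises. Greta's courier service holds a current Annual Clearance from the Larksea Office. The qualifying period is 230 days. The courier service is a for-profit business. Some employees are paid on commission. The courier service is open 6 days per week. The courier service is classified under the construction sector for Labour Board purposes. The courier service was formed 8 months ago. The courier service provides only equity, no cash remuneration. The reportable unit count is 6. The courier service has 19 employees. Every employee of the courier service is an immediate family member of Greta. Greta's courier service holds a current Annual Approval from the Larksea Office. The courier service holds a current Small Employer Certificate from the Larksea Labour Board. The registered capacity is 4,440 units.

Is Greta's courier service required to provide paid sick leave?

No — exception (b) applies; Greta's courier service is not required to provide paid sick leave.

Exception (a) is satisfied on its face — every employee is an immediate family member; annual gross revenue is $474,000, under the $515,000 limit. However, paragraphs (e)–(f) must be considered: (e) applies — the registered capacity is 4,440 units, less than the 4,650 units limit. (f), which would lift (e), is inapplicable — the reportable unit count is 6, short of 7. So (a) is unavailable.
Exception (b)'s conditions are all satisfied: the employer's headcount is 19, less than the 20 limit; remuneration is equity-only. As to paragraphs (g)–(k): (g) would limit (b) — the qualifying period is 230 days, under the 235 days limit — but (h) sets (g) aside: (h) operates against (g): a current General Approval is held. (i) is triggered (a current Annual Approval is held), but yields to (j): (j) operates — a current Annual Clearance is held. (k) is not triggered (no employee exceeds 30 hours/week), so (j) stands. So (b) applies.
Exception (c) requires that no employee is paid on a commission basis; but some employees are paid on commission, so (c) is unavailable.
Exception (d) does not apply: the employer is for-profit.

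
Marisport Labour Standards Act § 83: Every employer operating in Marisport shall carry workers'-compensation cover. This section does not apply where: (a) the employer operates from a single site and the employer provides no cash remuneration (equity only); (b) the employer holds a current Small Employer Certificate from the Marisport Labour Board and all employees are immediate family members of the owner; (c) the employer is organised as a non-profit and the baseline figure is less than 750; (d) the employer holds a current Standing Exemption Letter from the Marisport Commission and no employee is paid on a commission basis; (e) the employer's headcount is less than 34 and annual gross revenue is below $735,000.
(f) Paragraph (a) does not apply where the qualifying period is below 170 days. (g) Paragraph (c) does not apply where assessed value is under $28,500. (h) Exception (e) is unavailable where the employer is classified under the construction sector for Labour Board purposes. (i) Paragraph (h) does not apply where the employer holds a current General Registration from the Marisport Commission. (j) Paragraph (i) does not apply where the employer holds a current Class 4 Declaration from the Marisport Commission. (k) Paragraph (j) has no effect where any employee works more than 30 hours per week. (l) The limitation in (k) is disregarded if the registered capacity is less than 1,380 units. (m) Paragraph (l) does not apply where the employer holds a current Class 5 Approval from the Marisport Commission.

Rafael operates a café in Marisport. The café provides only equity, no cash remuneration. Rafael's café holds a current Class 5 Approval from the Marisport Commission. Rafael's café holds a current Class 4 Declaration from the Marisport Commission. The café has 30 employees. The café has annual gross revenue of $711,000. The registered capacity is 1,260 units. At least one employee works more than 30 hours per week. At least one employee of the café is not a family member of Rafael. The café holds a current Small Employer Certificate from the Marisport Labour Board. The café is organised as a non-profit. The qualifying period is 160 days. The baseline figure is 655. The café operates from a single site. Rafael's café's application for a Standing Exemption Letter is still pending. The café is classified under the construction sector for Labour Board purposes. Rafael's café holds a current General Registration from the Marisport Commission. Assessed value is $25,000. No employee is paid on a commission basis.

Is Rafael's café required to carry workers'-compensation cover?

Exception (a)'s conditions are all satisfied: the employer operates from a single site; remuneration is equity-only. But applying paragraph (f): (f) operates against (a): the qualifying period is 160 days, below the 170 days limit. So (a) is unavailable.
Exception (b) fails — at least one employee is not a family member.
All of (c)'s requirements are met (the employer is a non-profit; the baseline figure is 655, less than the 750 limit). But: (g) is engaged — assessed value is $25,000, under the $28,500 limit. (c) is therefore removed.
Exception (d) requires that the employer holds a current Standing Exemption Letter from the Marisport Commission; but the Standing Exemption Letter is not current, so (d) is unavailable.
Exception (e)'s conditions are all satisfied: the employer's headcount is 30, less than the 34 limit; annual gross revenue is $711,000, below the $735,000 limit. Considering the limiting provisions: (h) would limit (e) — the café is classified under the construction sector — but (i) sets (h) aside: (i) operates — a current General Registration is held. (j) is triggered (a current Class 4 Declaration is held), but is displaced by (k): (k) operates against (j): at least one employee exceeds 30 hours/week. (l) would limit (k) — the registered capacity is 1,260 units, less than the 1,380 units limit — but (m) sets (l) aside: (m) operates against (l): a current Class 5 Approval is held. Exception (e) stands.

No — exception (e) applies; Rafael's café is not required to carry workers'-compensation cover.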